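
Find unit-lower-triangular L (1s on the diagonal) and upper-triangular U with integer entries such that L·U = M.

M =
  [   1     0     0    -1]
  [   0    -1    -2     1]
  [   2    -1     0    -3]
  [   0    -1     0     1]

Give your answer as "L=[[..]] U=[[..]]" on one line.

L=[[1,0,0,0],[0,1,0,0],[2,1,1,0],[0,1,1,1]] U=[[1,0,0,-1],[0,-1,-2,1],[0,0,2,-2],[0,0,0,2]]

  row1 -= 0·row0 → [0,-1,-2,1]
  row2 -= 2·row0 → [0,-1,0,-1]
  row3 -= 0·row0 → [0,-1,0,1]
  row2 -= 1·row1 → [0,0,2,-2]
  row3 -= 1·row1 → [0,0,2,0]
  row3 -= 1·row2 → [0,0,0,2]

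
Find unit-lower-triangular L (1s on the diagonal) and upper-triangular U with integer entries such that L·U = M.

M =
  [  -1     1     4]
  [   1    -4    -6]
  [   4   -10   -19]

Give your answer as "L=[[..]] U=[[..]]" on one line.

  r1 -= -1·r0 → [0,-3,-2]
  r2 -= -4·r0 → [0,-6,-3]
  r2 -= 2·r1 → [0,0,1]

L=[[1,0,0],[-1,1,0],[-4,2,1]] U=[[-1,1,4],[0,-3,-2],[0,0,1]]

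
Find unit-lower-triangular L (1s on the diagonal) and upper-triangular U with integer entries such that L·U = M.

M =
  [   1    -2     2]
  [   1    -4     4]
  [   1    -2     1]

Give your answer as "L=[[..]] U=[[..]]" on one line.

  r1 -= 1·r0 → [0,-2,2]
  r2 -= 1·r0 → [0,0,-1]
  r2 -= 0·r1 → [0,0,-1]

L=[[1,0,0],[1,1,0],[1,0,1]] U=[[1,-2,2],[0,-2,2],[0,0,-1]]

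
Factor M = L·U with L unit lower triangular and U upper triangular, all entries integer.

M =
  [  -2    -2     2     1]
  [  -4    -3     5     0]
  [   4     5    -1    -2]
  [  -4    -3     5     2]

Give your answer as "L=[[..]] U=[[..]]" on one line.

  r1 -= 2·r0 → [0,1,1,-2]
  r2 -= -2·r0 → [0,1,3,0]
  r3 -= 2·r0 → [0,1,1,0]
  r2 -= 1·r1 → [0,0,2,2]
  r3 -= 1·r1 → [0,0,0,2]
  r3 -= 0·r2 → [0,0,0,2]

L=[[1,0,0,0],[2,1,0,0],[-2,1,1,0],[2,1,0,1]] U=[[-2,-2,2,1],[0,1,1,-2],[0,0,2,2],[0,0,0,2]]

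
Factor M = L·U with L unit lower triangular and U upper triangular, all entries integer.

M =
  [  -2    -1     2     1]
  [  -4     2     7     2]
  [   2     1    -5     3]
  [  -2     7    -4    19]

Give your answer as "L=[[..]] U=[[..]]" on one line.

  R1 -= 2·R0 → [0,4,3,0]
  R2 -= -1·R0 → [0,0,-3,4]
  R3 -= 1·R0 → [0,8,-6,18]
  R2 -= 0·R1 → [0,0,-3,4]
  R3 -= 2·R1 → [0,0,-12,18]
  R3 -= 4·R2 → [0,0,0,2]

L=[[1,0,0,0],[2,1,0,0],[-1,0,1,0],[1,2,4,1]] U=[[-2,-1,2,1],[0,4,3,0],[0,0,-3,4],[0,0,0,2]]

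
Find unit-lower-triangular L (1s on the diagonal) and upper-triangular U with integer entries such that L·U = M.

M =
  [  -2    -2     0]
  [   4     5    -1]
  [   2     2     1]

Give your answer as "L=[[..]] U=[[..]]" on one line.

L=[[1,0,0],[-2,1,0],[-1,0,1]] U=[[-2,-2,0],[0,1,-1],[0,0,1]]

  R1 -= -2·R0 → [0,1,-1]
  R2 -= -1·R0 → [0,0,1]
  R2 -= 0·R1 → [0,0,1]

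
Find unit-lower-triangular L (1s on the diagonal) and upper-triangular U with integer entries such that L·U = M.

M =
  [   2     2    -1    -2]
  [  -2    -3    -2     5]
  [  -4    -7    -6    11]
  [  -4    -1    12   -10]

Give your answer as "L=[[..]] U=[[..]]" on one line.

  R1 -= -1·R0 → [0,-1,-3,3]
  R2 -= -2·R0 → [0,-3,-8,7]
  R3 -= -2·R0 → [0,3,10,-14]
  R2 -= 3·R1 → [0,0,1,-2]
  R3 -= -3·R1 → [0,0,1,-5]
  R3 -= 1·R2 → [0,0,0,-3]

L=[[1,0,0,0],[-1,1,0,0],[-2,3,1,0],[-2,-3,1,1]] U=[[2,2,-1,-2],[0,-1,-3,3],[0,0,1,-2],[0,0,0,-3]]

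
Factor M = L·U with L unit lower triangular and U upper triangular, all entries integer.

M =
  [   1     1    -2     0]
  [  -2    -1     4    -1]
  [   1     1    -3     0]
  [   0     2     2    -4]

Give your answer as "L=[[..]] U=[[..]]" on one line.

  R1 -= -2·R0 → [0,1,0,-1]
  R2 -= 1·R0 → [0,0,-1,0]
  R3 -= 0·R0 → [0,2,2,-4]
  R2 -= 0·R1 → [0,0,-1,0]
  R3 -= 2·R1 → [0,0,2,-2]
  R3 -= -2·R2 → [0,0,0,-2]

L=[[1,0,0,0],[-2,1,0,0],[1,0,1,0],[0,2,-2,1]] U=[[1,1,-2,0],[0,1,0,-1],[0,0,-1,0],[0,0,0,-2]]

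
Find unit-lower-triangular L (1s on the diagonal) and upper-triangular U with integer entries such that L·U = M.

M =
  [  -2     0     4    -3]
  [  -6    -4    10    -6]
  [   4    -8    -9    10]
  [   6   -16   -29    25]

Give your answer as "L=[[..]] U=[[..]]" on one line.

L=[[1,0,0,0],[3,1,0,0],[-2,2,1,0],[-3,4,-3,1]] U=[[-2,0,4,-3],[0,-4,-2,3],[0,0,3,-2],[0,0,0,-2]]

  r1 -= 3·r0 → [0,-4,-2,3]
  r2 -= -2·r0 → [0,-8,-1,4]
  r3 -= -3·r0 → [0,-16,-17,16]
  r2 -= 2·r1 → [0,0,3,-2]
  r3 -= 4·r1 → [0,0,-9,4]
  r3 -= -3·r2 → [0,0,0,-2]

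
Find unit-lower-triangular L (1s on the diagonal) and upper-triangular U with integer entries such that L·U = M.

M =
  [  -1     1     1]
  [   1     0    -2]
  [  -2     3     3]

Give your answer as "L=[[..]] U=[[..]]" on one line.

L=[[1,0,0],[-1,1,0],[2,1,1]] U=[[-1,1,1],[0,1,-1],[0,0,2]]

  row1 -= -1·row0 → [0,1,-1]
  row2 -= 2·row0 → [0,1,1]
  row2 -= 1·row1 → [0,0,2]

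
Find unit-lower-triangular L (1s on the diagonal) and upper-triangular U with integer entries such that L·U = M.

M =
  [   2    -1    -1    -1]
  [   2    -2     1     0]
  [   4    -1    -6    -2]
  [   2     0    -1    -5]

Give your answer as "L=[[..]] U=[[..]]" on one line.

  r1 -= 1·r0 → [0,-1,2,1]
  r2 -= 2·r0 → [0,1,-4,0]
  r3 -= 1·r0 → [0,1,0,-4]
  r2 -= -1·r1 → [0,0,-2,1]
  r3 -= -1·r1 → [0,0,2,-3]
  r3 -= -1·r2 → [0,0,0,-2]

L=[[1,0,0,0],[1,1,0,0],[2,-1,1,0],[1,-1,-1,1]] U=[[2,-1,-1,-1],[0,-1,2,1],[0,0,-2,1],[0,0,0,-2]]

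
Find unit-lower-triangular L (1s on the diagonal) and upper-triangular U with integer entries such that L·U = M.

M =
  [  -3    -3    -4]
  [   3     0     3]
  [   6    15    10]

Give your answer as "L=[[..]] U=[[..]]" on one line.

L=[[1,0,0],[-1,1,0],[-2,-3,1]] U=[[-3,-3,-4],[0,-3,-1],[0,0,-1]]

  R1 -= -1·R0 → [0,-3,-1]
  R2 -= -2·R0 → [0,9,2]
  R2 -= -3·R1 → [0,0,-1]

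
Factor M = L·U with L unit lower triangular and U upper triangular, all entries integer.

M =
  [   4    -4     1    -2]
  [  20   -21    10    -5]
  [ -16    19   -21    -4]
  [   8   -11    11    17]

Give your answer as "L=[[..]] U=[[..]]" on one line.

L=[[1,0,0,0],[5,1,0,0],[-4,-3,1,0],[2,3,3,1]] U=[[4,-4,1,-2],[0,-1,5,5],[0,0,-2,3],[0,0,0,-3]]

  r1 -= 5·r0 → [0,-1,5,5]
  r2 -= -4·r0 → [0,3,-17,-12]
  r3 -= 2·r0 → [0,-3,9,21]
  r2 -= -3·r1 → [0,0,-2,3]
  r3 -= 3·r1 → [0,0,-6,6]
  r3 -= 3·r2 → [0,0,0,-3]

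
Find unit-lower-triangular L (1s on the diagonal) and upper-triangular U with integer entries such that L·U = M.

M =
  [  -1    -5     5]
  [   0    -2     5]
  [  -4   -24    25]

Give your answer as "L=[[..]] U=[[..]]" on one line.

L=[[1,0,0],[0,1,0],[4,2,1]] U=[[-1,-5,5],[0,-2,5],[0,0,-5]]

  row1 -= 0·row0 → [0,-2,5]
  row2 -= 4·row0 → [0,-4,5]
  row2 -= 2·row1 → [0,0,-5]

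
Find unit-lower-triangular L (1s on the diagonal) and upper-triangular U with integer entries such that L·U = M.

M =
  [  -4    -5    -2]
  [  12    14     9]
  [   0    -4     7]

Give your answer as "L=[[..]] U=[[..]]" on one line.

  r1 -= -3·r0 → [0,-1,3]
  r2 -= 0·r0 → [0,-4,7]
  r2 -= 4·r1 → [0,0,-5]

L=[[1,0,0],[-3,1,0],[0,4,1]] U=[[-4,-5,-2],[0,-1,3],[0,0,-5]]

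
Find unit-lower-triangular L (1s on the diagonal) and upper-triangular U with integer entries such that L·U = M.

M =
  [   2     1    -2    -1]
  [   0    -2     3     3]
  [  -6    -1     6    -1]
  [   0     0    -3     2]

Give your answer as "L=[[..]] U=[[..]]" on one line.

L=[[1,0,0,0],[0,1,0,0],[-3,-1,1,0],[0,0,-1,1]] U=[[2,1,-2,-1],[0,-2,3,3],[0,0,3,-1],[0,0,0,1]]

  row1 -= 0·row0 → [0,-2,3,3]
  row2 -= -3·row0 → [0,2,0,-4]
  row3 -= 0·row0 → [0,0,-3,2]
  row2 -= -1·row1 → [0,0,3,-1]
  row3 -= 0·row1 → [0,0,-3,2]
  row3 -= -1·row2 → [0,0,0,1]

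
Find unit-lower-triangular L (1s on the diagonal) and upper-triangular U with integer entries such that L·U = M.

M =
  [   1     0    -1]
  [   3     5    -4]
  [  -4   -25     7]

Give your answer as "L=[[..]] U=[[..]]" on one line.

L=[[1,0,0],[3,1,0],[-4,-5,1]] U=[[1,0,-1],[0,5,-1],[0,0,-2]]

  r1 -= 3·r0 → [0,5,-1]
  r2 -= -4·r0 → [0,-25,3]
  r2 -= -5·r1 → [0,0,-2]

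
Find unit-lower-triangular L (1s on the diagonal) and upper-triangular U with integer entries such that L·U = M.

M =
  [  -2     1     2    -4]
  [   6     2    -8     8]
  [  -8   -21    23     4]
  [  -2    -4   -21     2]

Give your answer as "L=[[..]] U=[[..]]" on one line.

L=[[1,0,0,0],[-3,1,0,0],[4,-5,1,0],[1,-1,-5,1]] U=[[-2,1,2,-4],[0,5,-2,-4],[0,0,5,0],[0,0,0,2]]

  R1 -= -3·R0 → [0,5,-2,-4]
  R2 -= 4·R0 → [0,-25,15,20]
  R3 -= 1·R0 → [0,-5,-23,6]
  R2 -= -5·R1 → [0,0,5,0]
  R3 -= -1·R1 → [0,0,-25,2]
  R3 -= -5·R2 → [0,0,0,2]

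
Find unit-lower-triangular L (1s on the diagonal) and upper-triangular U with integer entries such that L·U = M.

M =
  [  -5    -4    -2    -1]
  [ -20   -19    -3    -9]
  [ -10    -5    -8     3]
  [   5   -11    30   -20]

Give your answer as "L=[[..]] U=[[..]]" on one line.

L=[[1,0,0,0],[4,1,0,0],[2,-1,1,0],[-1,5,3,1]] U=[[-5,-4,-2,-1],[0,-3,5,-5],[0,0,1,0],[0,0,0,4]]

  r1 -= 4·r0 → [0,-3,5,-5]
  r2 -= 2·r0 → [0,3,-4,5]
  r3 -= -1·r0 → [0,-15,28,-21]
  r2 -= -1·r1 → [0,0,1,0]
  r3 -= 5·r1 → [0,0,3,4]
  r3 -= 3·r2 → [0,0,0,4]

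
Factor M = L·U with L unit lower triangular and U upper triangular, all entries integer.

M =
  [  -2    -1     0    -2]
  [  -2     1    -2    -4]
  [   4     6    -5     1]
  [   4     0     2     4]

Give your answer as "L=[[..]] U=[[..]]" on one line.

  R1 -= 1·R0 → [0,2,-2,-2]
  R2 -= -2·R0 → [0,4,-5,-3]
  R3 -= -2·R0 → [0,-2,2,0]
  R2 -= 2·R1 → [0,0,-1,1]
  R3 -= -1·R1 → [0,0,0,-2]
  R3 -= 0·R2 → [0,0,0,-2]

L=[[1,0,0,0],[1,1,0,0],[-2,2,1,0],[-2,-1,0,1]] U=[[-2,-1,0,-2],[0,2,-2,-2],[0,0,-1,1],[0,0,0,-2]]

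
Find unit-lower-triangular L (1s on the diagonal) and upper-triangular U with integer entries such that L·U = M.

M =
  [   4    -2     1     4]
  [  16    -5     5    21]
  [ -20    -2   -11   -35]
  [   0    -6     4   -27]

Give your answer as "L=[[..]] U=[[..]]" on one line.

  R1 -= 4·R0 → [0,3,1,5]
  R2 -= -5·R0 → [0,-12,-6,-15]
  R3 -= 0·R0 → [0,-6,4,-27]
  R2 -= -4·R1 → [0,0,-2,5]
  R3 -= -2·R1 → [0,0,6,-17]
  R3 -= -3·R2 → [0,0,0,-2]

L=[[1,0,0,0],[4,1,0,0],[-5,-4,1,0],[0,-2,-3,1]] U=[[4,-2,1,4],[0,3,1,5],[0,0,-2,5],[0,0,0,-2]]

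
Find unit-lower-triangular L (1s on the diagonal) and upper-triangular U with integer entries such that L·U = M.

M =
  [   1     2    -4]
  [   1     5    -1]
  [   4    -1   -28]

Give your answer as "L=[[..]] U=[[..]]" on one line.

L=[[1,0,0],[1,1,0],[4,-3,1]] U=[[1,2,-4],[0,3,3],[0,0,-3]]

  row1 -= 1·row0 → [0,3,3]
  row2 -= 4·row0 → [0,-9,-12]
  row2 -= -3·row1 → [0,0,-3]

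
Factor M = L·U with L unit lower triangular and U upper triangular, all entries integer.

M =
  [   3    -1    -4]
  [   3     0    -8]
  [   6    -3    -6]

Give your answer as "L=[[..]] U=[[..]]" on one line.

  r1 -= 1·r0 → [0,1,-4]
  r2 -= 2·r0 → [0,-1,2]
  r2 -= -1·r1 → [0,0,-2]

L=[[1,0,0],[1,1,0],[2,-1,1]] U=[[3,-1,-4],[0,1,-4],[0,0,-2]]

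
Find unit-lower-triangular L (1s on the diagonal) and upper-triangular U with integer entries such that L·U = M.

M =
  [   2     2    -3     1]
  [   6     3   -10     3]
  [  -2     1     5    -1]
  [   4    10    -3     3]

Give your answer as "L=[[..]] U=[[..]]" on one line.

L=[[1,0,0,0],[3,1,0,0],[-1,-1,1,0],[2,-2,1,1]] U=[[2,2,-3,1],[0,-3,-1,0],[0,0,1,0],[0,0,0,1]]

  r1 -= 3·r0 → [0,-3,-1,0]
  r2 -= -1·r0 → [0,3,2,0]
  r3 -= 2·r0 → [0,6,3,1]
  r2 -= -1·r1 → [0,0,1,0]
  r3 -= -2·r1 → [0,0,1,1]
  r3 -= 1·r2 → [0,0,0,1]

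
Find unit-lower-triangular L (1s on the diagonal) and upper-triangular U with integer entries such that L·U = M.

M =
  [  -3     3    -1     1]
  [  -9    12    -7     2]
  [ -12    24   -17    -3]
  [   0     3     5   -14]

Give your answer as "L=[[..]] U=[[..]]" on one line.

  R1 -= 3·R0 → [0,3,-4,-1]
  R2 -= 4·R0 → [0,12,-13,-7]
  R3 -= 0·R0 → [0,3,5,-14]
  R2 -= 4·R1 → [0,0,3,-3]
  R3 -= 1·R1 → [0,0,9,-13]
  R3 -= 3·R2 → [0,0,0,-4]

L=[[1,0,0,0],[3,1,0,0],[4,4,1,0],[0,1,3,1]] U=[[-3,3,-1,1],[0,3,-4,-1],[0,0,3,-3],[0,0,0,-4]]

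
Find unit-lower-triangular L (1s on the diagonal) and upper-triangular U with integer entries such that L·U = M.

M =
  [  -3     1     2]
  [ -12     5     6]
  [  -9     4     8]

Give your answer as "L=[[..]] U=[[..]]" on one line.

L=[[1,0,0],[4,1,0],[3,1,1]] U=[[-3,1,2],[0,1,-2],[0,0,4]]

  r1 -= 4·r0 → [0,1,-2]
  r2 -= 3·r0 → [0,1,2]
  r2 -= 1·r1 → [0,0,4]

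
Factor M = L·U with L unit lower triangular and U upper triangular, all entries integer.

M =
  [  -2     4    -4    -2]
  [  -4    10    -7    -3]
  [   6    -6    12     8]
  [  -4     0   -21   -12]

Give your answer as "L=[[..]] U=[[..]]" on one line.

L=[[1,0,0,0],[2,1,0,0],[-3,3,1,0],[2,-4,3,1]] U=[[-2,4,-4,-2],[0,2,1,1],[0,0,-3,-1],[0,0,0,-1]]

  r1 -= 2·r0 → [0,2,1,1]
  r2 -= -3·r0 → [0,6,0,2]
  r3 -= 2·r0 → [0,-8,-13,-8]
  r2 -= 3·r1 → [0,0,-3,-1]
  r3 -= -4·r1 → [0,0,-9,-4]
  r3 -= 3·r2 → [0,0,0,-1]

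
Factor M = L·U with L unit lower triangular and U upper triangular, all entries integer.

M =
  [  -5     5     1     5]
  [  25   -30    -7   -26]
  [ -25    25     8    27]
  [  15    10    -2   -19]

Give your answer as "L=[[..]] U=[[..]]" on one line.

L=[[1,0,0,0],[-5,1,0,0],[5,0,1,0],[-3,-5,-3,1]] U=[[-5,5,1,5],[0,-5,-2,-1],[0,0,3,2],[0,0,0,-3]]

  r1 -= -5·r0 → [0,-5,-2,-1]
  r2 -= 5·r0 → [0,0,3,2]
  r3 -= -3·r0 → [0,25,1,-4]
  r2 -= 0·r1 → [0,0,3,2]
  r3 -= -5·r1 → [0,0,-9,-9]
  r3 -= -3·r2 → [0,0,0,-3]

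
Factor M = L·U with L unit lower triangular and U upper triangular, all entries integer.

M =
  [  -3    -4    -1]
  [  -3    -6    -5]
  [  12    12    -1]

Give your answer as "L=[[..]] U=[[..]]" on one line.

L=[[1,0,0],[1,1,0],[-4,2,1]] U=[[-3,-4,-1],[0,-2,-4],[0,0,3]]

  r1 -= 1·r0 → [0,-2,-4]
  r2 -= -4·r0 → [0,-4,-5]
  r2 -= 2·r1 → [0,0,3]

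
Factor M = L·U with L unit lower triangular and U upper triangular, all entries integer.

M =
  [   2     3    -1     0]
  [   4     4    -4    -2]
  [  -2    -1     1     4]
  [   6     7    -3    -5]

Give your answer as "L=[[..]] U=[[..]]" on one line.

L=[[1,0,0,0],[2,1,0,0],[-1,-1,1,0],[3,1,-1,1]] U=[[2,3,-1,0],[0,-2,-2,-2],[0,0,-2,2],[0,0,0,-1]]

  row1 -= 2·row0 → [0,-2,-2,-2]
  row2 -= -1·row0 → [0,2,0,4]
  row3 -= 3·row0 → [0,-2,0,-5]
  row2 -= -1·row1 → [0,0,-2,2]
  row3 -= 1·row1 → [0,0,2,-3]
  row3 -= -1·row2 → [0,0,0,-1]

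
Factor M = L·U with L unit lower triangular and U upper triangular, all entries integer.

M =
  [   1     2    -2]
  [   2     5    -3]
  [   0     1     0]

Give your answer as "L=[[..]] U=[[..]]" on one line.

L=[[1,0,0],[2,1,0],[0,1,1]] U=[[1,2,-2],[0,1,1],[0,0,-1]]

  R1 -= 2·R0 → [0,1,1]
  R2 -= 0·R0 → [0,1,0]
  R2 -= 1·R1 → [0,0,-1]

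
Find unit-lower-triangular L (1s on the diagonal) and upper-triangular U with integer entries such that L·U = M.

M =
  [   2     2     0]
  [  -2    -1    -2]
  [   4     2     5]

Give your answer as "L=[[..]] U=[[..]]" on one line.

  row1 -= -1·row0 → [0,1,-2]
  row2 -= 2·row0 → [0,-2,5]
  row2 -= -2·row1 → [0,0,1]

L=[[1,0,0],[-1,1,0],[2,-2,1]] U=[[2,2,0],[0,1,-2],[0,0,1]]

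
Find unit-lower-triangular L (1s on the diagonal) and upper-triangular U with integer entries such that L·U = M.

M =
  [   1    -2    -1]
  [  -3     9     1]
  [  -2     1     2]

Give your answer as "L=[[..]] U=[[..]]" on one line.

L=[[1,0,0],[-3,1,0],[-2,-1,1]] U=[[1,-2,-1],[0,3,-2],[0,0,-2]]

  row1 -= -3·row0 → [0,3,-2]
  row2 -= -2·row0 → [0,-3,0]
  row2 -= -1·row1 → [0,0,-2]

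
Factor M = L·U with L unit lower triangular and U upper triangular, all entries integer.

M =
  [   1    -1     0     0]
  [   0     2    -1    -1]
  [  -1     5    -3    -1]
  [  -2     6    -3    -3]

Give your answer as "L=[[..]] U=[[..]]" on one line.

  r1 -= 0·r0 → [0,2,-1,-1]
  r2 -= -1·r0 → [0,4,-3,-1]
  r3 -= -2·r0 → [0,4,-3,-3]
  r2 -= 2·r1 → [0,0,-1,1]
  r3 -= 2·r1 → [0,0,-1,-1]
  r3 -= 1·r2 → [0,0,0,-2]

L=[[1,0,0,0],[0,1,0,0],[-1,2,1,0],[-2,2,1,1]] U=[[1,-1,0,0],[0,2,-1,-1],[0,0,-1,1],[0,0,0,-2]]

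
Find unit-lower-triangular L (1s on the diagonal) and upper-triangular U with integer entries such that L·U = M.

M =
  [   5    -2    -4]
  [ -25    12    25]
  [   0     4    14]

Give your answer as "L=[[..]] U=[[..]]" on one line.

L=[[1,0,0],[-5,1,0],[0,2,1]] U=[[5,-2,-4],[0,2,5],[0,0,4]]

  R1 -= -5·R0 → [0,2,5]
  R2 -= 0·R0 → [0,4,14]
  R2 -= 2·R1 → [0,0,4]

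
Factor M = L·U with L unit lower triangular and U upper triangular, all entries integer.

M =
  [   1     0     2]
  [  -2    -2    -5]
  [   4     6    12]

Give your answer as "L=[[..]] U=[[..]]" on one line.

  R1 -= -2·R0 → [0,-2,-1]
  R2 -= 4·R0 → [0,6,4]
  R2 -= -3·R1 → [0,0,1]

L=[[1,0,0],[-2,1,0],[4,-3,1]] U=[[1,0,2],[0,-2,-1],[0,0,1]]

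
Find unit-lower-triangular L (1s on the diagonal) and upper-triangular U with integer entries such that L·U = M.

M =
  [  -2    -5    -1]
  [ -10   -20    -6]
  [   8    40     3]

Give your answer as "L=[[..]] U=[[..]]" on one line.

L=[[1,0,0],[5,1,0],[-4,4,1]] U=[[-2,-5,-1],[0,5,-1],[0,0,3]]

  row1 -= 5·row0 → [0,5,-1]
  row2 -= -4·row0 → [0,20,-1]
  row2 -= 4·row1 → [0,0,3]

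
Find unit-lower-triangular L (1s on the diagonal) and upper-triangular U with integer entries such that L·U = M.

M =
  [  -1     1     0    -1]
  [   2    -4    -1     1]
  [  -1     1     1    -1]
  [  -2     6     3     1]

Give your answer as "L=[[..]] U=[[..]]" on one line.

  r1 -= -2·r0 → [0,-2,-1,-1]
  r2 -= 1·r0 → [0,0,1,0]
  r3 -= 2·r0 → [0,4,3,3]
  r2 -= 0·r1 → [0,0,1,0]
  r3 -= -2·r1 → [0,0,1,1]
  r3 -= 1·r2 → [0,0,0,1]

L=[[1,0,0,0],[-2,1,0,0],[1,0,1,0],[2,-2,1,1]] U=[[-1,1,0,-1],[0,-2,-1,-1],[0,0,1,0],[0,0,0,1]]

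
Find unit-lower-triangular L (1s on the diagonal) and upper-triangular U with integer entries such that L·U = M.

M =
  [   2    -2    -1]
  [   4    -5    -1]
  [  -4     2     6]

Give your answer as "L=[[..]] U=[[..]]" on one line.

  R1 -= 2·R0 → [0,-1,1]
  R2 -= -2·R0 → [0,-2,4]
  R2 -= 2·R1 → [0,0,2]

L=[[1,0,0],[2,1,0],[-2,2,1]] U=[[2,-2,-1],[0,-1,1],[0,0,2]]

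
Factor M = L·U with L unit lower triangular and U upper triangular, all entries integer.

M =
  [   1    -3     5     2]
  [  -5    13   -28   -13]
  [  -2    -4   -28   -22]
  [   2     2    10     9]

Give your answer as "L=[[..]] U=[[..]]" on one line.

  row1 -= -5·row0 → [0,-2,-3,-3]
  row2 -= -2·row0 → [0,-10,-18,-18]
  row3 -= 2·row0 → [0,8,0,5]
  row2 -= 5·row1 → [0,0,-3,-3]
  row3 -= -4·row1 → [0,0,-12,-7]
  row3 -= 4·row2 → [0,0,0,5]

L=[[1,0,0,0],[-5,1,0,0],[-2,5,1,0],[2,-4,4,1]] U=[[1,-3,5,2],[0,-2,-3,-3],[0,0,-3,-3],[0,0,0,5]]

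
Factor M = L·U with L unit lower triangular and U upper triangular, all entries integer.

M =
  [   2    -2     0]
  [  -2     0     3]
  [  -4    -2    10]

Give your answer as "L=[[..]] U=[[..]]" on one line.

L=[[1,0,0],[-1,1,0],[-2,3,1]] U=[[2,-2,0],[0,-2,3],[0,0,1]]

  row1 -= -1·row0 → [0,-2,3]
  row2 -= -2·row0 → [0,-6,10]
  row2 -= 3·row1 → [0,0,1]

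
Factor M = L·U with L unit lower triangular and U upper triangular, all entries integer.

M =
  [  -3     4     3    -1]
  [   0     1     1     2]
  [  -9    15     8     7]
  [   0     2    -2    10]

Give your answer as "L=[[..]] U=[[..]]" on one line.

  R1 -= 0·R0 → [0,1,1,2]
  R2 -= 3·R0 → [0,3,-1,10]
  R3 -= 0·R0 → [0,2,-2,10]
  R2 -= 3·R1 → [0,0,-4,4]
  R3 -= 2·R1 → [0,0,-4,6]
  R3 -= 1·R2 → [0,0,0,2]

L=[[1,0,0,0],[0,1,0,0],[3,3,1,0],[0,2,1,1]] U=[[-3,4,3,-1],[0,1,1,2],[0,0,-4,4],[0,0,0,2]]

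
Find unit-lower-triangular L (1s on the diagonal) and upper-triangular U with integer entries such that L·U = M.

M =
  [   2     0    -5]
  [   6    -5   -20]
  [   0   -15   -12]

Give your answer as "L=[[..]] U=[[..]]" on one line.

L=[[1,0,0],[3,1,0],[0,3,1]] U=[[2,0,-5],[0,-5,-5],[0,0,3]]

  row1 -= 3·row0 → [0,-5,-5]
  row2 -= 0·row0 → [0,-15,-12]
  row2 -= 3·row1 → [0,0,3]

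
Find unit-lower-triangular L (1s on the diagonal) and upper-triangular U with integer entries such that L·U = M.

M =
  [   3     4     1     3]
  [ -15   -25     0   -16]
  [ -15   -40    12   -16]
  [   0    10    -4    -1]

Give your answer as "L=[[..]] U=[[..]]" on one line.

  r1 -= -5·r0 → [0,-5,5,-1]
  r2 -= -5·r0 → [0,-20,17,-1]
  r3 -= 0·r0 → [0,10,-4,-1]
  r2 -= 4·r1 → [0,0,-3,3]
  r3 -= -2·r1 → [0,0,6,-3]
  r3 -= -2·r2 → [0,0,0,3]

L=[[1,0,0,0],[-5,1,0,0],[-5,4,1,0],[0,-2,-2,1]] U=[[3,4,1,3],[0,-5,5,-1],[0,0,-3,3],[0,0,0,3]]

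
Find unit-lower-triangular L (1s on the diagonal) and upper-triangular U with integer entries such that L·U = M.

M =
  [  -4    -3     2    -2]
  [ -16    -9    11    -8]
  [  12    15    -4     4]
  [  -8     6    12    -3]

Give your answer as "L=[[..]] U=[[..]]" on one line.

L=[[1,0,0,0],[4,1,0,0],[-3,2,1,0],[2,4,1,1]] U=[[-4,-3,2,-2],[0,3,3,0],[0,0,-4,-2],[0,0,0,3]]

  row1 -= 4·row0 → [0,3,3,0]
  row2 -= -3·row0 → [0,6,2,-2]
  row3 -= 2·row0 → [0,12,8,1]
  row2 -= 2·row1 → [0,0,-4,-2]
  row3 -= 4·row1 → [0,0,-4,1]
  row3 -= 1·row2 → [0,0,0,3]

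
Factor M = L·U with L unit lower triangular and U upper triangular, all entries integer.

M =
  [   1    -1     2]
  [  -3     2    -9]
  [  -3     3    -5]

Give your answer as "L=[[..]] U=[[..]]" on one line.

  row1 -= -3·row0 → [0,-1,-3]
  row2 -= -3·row0 → [0,0,1]
  row2 -= 0·row1 → [0,0,1]

L=[[1,0,0],[-3,1,0],[-3,0,1]] U=[[1,-1,2],[0,-1,-3],[0,0,1]]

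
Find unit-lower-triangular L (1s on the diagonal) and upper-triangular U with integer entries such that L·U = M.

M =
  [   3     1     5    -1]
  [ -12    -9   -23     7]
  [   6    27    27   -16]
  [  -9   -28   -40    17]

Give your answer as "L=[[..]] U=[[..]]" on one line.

L=[[1,0,0,0],[-4,1,0,0],[2,-5,1,0],[-3,5,-5,1]] U=[[3,1,5,-1],[0,-5,-3,3],[0,0,2,1],[0,0,0,4]]

  row1 -= -4·row0 → [0,-5,-3,3]
  row2 -= 2·row0 → [0,25,17,-14]
  row3 -= -3·row0 → [0,-25,-25,14]
  row2 -= -5·row1 → [0,0,2,1]
  row3 -= 5·row1 → [0,0,-10,-1]
  row3 -= -5·row2 → [0,0,0,4]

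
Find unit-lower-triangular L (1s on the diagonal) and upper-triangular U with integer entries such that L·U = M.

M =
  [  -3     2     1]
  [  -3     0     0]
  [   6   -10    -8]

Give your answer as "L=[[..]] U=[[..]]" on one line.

L=[[1,0,0],[1,1,0],[-2,3,1]] U=[[-3,2,1],[0,-2,-1],[0,0,-3]]

  R1 -= 1·R0 → [0,-2,-1]
  R2 -= -2·R0 → [0,-6,-6]
  R2 -= 3·R1 → [0,0,-3]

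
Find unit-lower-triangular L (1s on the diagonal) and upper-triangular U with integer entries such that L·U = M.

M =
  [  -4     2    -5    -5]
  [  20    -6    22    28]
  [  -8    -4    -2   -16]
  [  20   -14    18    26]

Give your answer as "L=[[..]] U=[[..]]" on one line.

  R1 -= -5·R0 → [0,4,-3,3]
  R2 -= 2·R0 → [0,-8,8,-6]
  R3 -= -5·R0 → [0,-4,-7,1]
  R2 -= -2·R1 → [0,0,2,0]
  R3 -= -1·R1 → [0,0,-10,4]
  R3 -= -5·R2 → [0,0,0,4]

L=[[1,0,0,0],[-5,1,0,0],[2,-2,1,0],[-5,-1,-5,1]] U=[[-4,2,-5,-5],[0,4,-3,3],[0,0,2,0],[0,0,0,4]]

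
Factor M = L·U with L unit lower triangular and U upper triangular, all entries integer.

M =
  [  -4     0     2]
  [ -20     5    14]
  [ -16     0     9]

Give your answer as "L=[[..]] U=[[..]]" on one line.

L=[[1,0,0],[5,1,0],[4,0,1]] U=[[-4,0,2],[0,5,4],[0,0,1]]

  r1 -= 5·r0 → [0,5,4]
  r2 -= 4·r0 → [0,0,1]
  r2 -= 0·r1 → [0,0,1]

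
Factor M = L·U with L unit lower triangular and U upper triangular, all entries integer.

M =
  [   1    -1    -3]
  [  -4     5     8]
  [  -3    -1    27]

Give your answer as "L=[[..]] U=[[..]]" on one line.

  r1 -= -4·r0 → [0,1,-4]
  r2 -= -3·r0 → [0,-4,18]
  r2 -= -4·r1 → [0,0,2]

L=[[1,0,0],[-4,1,0],[-3,-4,1]] U=[[1,-1,-3],[0,1,-4],[0,0,2]]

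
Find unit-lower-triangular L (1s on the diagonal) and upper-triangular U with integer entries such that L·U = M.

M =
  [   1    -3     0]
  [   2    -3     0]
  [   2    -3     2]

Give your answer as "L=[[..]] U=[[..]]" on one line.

  r1 -= 2·r0 → [0,3,0]
  r2 -= 2·r0 → [0,3,2]
  r2 -= 1·r1 → [0,0,2]

L=[[1,0,0],[2,1,0],[2,1,1]] U=[[1,-3,0],[0,3,0],[0,0,2]]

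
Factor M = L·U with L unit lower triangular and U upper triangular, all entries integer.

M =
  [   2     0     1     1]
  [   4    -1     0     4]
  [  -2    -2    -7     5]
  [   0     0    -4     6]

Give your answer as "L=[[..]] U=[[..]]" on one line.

L=[[1,0,0,0],[2,1,0,0],[-1,2,1,0],[0,0,2,1]] U=[[2,0,1,1],[0,-1,-2,2],[0,0,-2,2],[0,0,0,2]]

  r1 -= 2·r0 → [0,-1,-2,2]
  r2 -= -1·r0 → [0,-2,-6,6]
  r3 -= 0·r0 → [0,0,-4,6]
  r2 -= 2·r1 → [0,0,-2,2]
  r3 -= 0·r1 → [0,0,-4,6]
  r3 -= 2·r2 → [0,0,0,2]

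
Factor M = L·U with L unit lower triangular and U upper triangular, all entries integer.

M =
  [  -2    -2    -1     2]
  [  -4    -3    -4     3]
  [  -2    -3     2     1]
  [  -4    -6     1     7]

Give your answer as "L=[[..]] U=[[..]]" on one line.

  r1 -= 2·r0 → [0,1,-2,-1]
  r2 -= 1·r0 → [0,-1,3,-1]
  r3 -= 2·r0 → [0,-2,3,3]
  r2 -= -1·r1 → [0,0,1,-2]
  r3 -= -2·r1 → [0,0,-1,1]
  r3 -= -1·r2 → [0,0,0,-1]

L=[[1,0,0,0],[2,1,0,0],[1,-1,1,0],[2,-2,-1,1]] U=[[-2,-2,-1,2],[0,1,-2,-1],[0,0,1,-2],[0,0,0,-1]]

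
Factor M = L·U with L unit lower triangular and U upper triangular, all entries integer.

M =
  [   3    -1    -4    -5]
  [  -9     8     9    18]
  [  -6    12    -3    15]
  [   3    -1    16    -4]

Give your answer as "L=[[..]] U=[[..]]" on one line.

  r1 -= -3·r0 → [0,5,-3,3]
  r2 -= -2·r0 → [0,10,-11,5]
  r3 -= 1·r0 → [0,0,20,1]
  r2 -= 2·r1 → [0,0,-5,-1]
  r3 -= 0·r1 → [0,0,20,1]
  r3 -= -4·r2 → [0,0,0,-3]

L=[[1,0,0,0],[-3,1,0,0],[-2,2,1,0],[1,0,-4,1]] U=[[3,-1,-4,-5],[0,5,-3,3],[0,0,-5,-1],[0,0,0,-3]]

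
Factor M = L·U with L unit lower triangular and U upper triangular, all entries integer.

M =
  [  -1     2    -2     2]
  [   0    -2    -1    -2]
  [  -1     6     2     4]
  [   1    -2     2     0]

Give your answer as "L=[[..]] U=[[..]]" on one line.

  row1 -= 0·row0 → [0,-2,-1,-2]
  row2 -= 1·row0 → [0,4,4,2]
  row3 -= -1·row0 → [0,0,0,2]
  row2 -= -2·row1 → [0,0,2,-2]
  row3 -= 0·row1 → [0,0,0,2]
  row3 -= 0·row2 → [0,0,0,2]

L=[[1,0,0,0],[0,1,0,0],[1,-2,1,0],[-1,0,0,1]] U=[[-1,2,-2,2],[0,-2,-1,-2],[0,0,2,-2],[0,0,0,2]]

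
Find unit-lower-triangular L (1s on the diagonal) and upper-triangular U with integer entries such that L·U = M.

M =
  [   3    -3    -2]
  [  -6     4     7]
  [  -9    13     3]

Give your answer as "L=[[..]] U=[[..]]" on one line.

L=[[1,0,0],[-2,1,0],[-3,-2,1]] U=[[3,-3,-2],[0,-2,3],[0,0,3]]

  row1 -= -2·row0 → [0,-2,3]
  row2 -= -3·row0 → [0,4,-3]
  row2 -= -2·row1 → [0,0,3]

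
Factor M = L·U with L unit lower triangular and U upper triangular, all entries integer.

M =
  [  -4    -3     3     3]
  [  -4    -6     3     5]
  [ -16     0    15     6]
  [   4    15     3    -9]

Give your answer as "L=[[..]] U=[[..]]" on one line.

  r1 -= 1·r0 → [0,-3,0,2]
  r2 -= 4·r0 → [0,12,3,-6]
  r3 -= -1·r0 → [0,12,6,-6]
  r2 -= -4·r1 → [0,0,3,2]
  r3 -= -4·r1 → [0,0,6,2]
  r3 -= 2·r2 → [0,0,0,-2]

L=[[1,0,0,0],[1,1,0,0],[4,-4,1,0],[-1,-4,2,1]] U=[[-4,-3,3,3],[0,-3,0,2],[0,0,3,2],[0,0,0,-2]]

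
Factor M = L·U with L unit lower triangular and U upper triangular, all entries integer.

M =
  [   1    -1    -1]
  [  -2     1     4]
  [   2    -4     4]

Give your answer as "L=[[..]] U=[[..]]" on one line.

  r1 -= -2·r0 → [0,-1,2]
  r2 -= 2·r0 → [0,-2,6]
  r2 -= 2·r1 → [0,0,2]

L=[[1,0,0],[-2,1,0],[2,2,1]] U=[[1,-1,-1],[0,-1,2],[0,0,2]]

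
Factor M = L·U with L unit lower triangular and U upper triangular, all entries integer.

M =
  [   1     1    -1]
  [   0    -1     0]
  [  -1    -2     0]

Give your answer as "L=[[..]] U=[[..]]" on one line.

  row1 -= 0·row0 → [0,-1,0]
  row2 -= -1·row0 → [0,-1,-1]
  row2 -= 1·row1 → [0,0,-1]

L=[[1,0,0],[0,1,0],[-1,1,1]] U=[[1,1,-1],[0,-1,0],[0,0,-1]]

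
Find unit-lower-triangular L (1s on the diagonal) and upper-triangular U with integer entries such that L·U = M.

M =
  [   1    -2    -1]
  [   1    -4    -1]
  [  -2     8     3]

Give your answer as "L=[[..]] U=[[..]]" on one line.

L=[[1,0,0],[1,1,0],[-2,-2,1]] U=[[1,-2,-1],[0,-2,0],[0,0,1]]

  r1 -= 1·r0 → [0,-2,0]
  r2 -= -2·r0 → [0,4,1]
  r2 -= -2·r1 → [0,0,1]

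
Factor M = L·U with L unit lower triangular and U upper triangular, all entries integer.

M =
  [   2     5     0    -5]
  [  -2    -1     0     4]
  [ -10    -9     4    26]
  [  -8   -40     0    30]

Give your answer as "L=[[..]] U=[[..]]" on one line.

L=[[1,0,0,0],[-1,1,0,0],[-5,4,1,0],[-4,-5,0,1]] U=[[2,5,0,-5],[0,4,0,-1],[0,0,4,5],[0,0,0,5]]

  r1 -= -1·r0 → [0,4,0,-1]
  r2 -= -5·r0 → [0,16,4,1]
  r3 -= -4·r0 → [0,-20,0,10]
  r2 -= 4·r1 → [0,0,4,5]
  r3 -= -5·r1 → [0,0,0,5]
  r3 -= 0·r2 → [0,0,0,5]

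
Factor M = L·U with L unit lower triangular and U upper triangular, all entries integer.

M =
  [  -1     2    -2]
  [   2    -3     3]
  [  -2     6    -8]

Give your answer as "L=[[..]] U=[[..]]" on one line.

L=[[1,0,0],[-2,1,0],[2,2,1]] U=[[-1,2,-2],[0,1,-1],[0,0,-2]]

  row1 -= -2·row0 → [0,1,-1]
  row2 -= 2·row0 → [0,2,-4]
  row2 -= 2·row1 → [0,0,-2]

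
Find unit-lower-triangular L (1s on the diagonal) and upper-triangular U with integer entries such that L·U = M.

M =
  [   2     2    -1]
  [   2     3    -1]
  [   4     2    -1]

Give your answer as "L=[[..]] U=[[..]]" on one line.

L=[[1,0,0],[1,1,0],[2,-2,1]] U=[[2,2,-1],[0,1,0],[0,0,1]]

  r1 -= 1·r0 → [0,1,0]
  r2 -= 2·r0 → [0,-2,1]
  r2 -= -2·r1 → [0,0,1]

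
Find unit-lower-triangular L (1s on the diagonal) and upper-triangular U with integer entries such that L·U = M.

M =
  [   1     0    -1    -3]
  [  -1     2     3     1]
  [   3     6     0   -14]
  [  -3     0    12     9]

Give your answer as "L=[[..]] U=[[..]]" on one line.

  r1 -= -1·r0 → [0,2,2,-2]
  r2 -= 3·r0 → [0,6,3,-5]
  r3 -= -3·r0 → [0,0,9,0]
  r2 -= 3·r1 → [0,0,-3,1]
  r3 -= 0·r1 → [0,0,9,0]
  r3 -= -3·r2 → [0,0,0,3]

L=[[1,0,0,0],[-1,1,0,0],[3,3,1,0],[-3,0,-3,1]] U=[[1,0,-1,-3],[0,2,2,-2],[0,0,-3,1],[0,0,0,3]]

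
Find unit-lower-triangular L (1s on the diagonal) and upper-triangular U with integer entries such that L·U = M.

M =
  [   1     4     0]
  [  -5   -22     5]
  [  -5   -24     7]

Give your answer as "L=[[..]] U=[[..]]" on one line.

  row1 -= -5·row0 → [0,-2,5]
  row2 -= -5·row0 → [0,-4,7]
  row2 -= 2·row1 → [0,0,-3]

L=[[1,0,0],[-5,1,0],[-5,2,1]] U=[[1,4,0],[0,-2,5],[0,0,-3]]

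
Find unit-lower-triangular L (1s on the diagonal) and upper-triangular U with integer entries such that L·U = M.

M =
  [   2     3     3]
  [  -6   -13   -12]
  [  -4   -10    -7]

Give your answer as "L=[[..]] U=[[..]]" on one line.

  row1 -= -3·row0 → [0,-4,-3]
  row2 -= -2·row0 → [0,-4,-1]
  row2 -= 1·row1 → [0,0,2]

L=[[1,0,0],[-3,1,0],[-2,1,1]] U=[[2,3,3],[0,-4,-3],[0,0,2]]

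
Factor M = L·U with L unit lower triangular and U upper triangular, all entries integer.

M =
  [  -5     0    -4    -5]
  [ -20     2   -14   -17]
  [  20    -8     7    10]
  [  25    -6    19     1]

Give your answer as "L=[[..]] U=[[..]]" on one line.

  R1 -= 4·R0 → [0,2,2,3]
  R2 -= -4·R0 → [0,-8,-9,-10]
  R3 -= -5·R0 → [0,-6,-1,-24]
  R2 -= -4·R1 → [0,0,-1,2]
  R3 -= -3·R1 → [0,0,5,-15]
  R3 -= -5·R2 → [0,0,0,-5]

L=[[1,0,0,0],[4,1,0,0],[-4,-4,1,0],[-5,-3,-5,1]] U=[[-5,0,-4,-5],[0,2,2,3],[0,0,-1,2],[0,0,0,-5]]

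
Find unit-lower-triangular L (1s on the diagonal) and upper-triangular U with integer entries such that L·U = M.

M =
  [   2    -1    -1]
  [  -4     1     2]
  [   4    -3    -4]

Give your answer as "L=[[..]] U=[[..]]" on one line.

L=[[1,0,0],[-2,1,0],[2,1,1]] U=[[2,-1,-1],[0,-1,0],[0,0,-2]]

  R1 -= -2·R0 → [0,-1,0]
  R2 -= 2·R0 → [0,-1,-2]
  R2 -= 1·R1 → [0,0,-2]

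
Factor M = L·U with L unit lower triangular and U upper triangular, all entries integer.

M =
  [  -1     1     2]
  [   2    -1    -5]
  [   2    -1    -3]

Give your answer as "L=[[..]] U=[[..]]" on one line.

  R1 -= -2·R0 → [0,1,-1]
  R2 -= -2·R0 → [0,1,1]
  R2 -= 1·R1 → [0,0,2]

L=[[1,0,0],[-2,1,0],[-2,1,1]] U=[[-1,1,2],[0,1,-1],[0,0,2]]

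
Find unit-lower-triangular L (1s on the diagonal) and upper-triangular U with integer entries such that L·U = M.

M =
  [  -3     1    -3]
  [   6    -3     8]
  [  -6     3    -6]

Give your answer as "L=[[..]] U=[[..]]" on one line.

L=[[1,0,0],[-2,1,0],[2,-1,1]] U=[[-3,1,-3],[0,-1,2],[0,0,2]]

  R1 -= -2·R0 → [0,-1,2]
  R2 -= 2·R0 → [0,1,0]
  R2 -= -1·R1 → [0,0,2]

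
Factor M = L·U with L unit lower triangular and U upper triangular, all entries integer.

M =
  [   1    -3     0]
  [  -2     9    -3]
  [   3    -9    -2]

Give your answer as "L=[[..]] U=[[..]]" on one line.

  r1 -= -2·r0 → [0,3,-3]
  r2 -= 3·r0 → [0,0,-2]
  r2 -= 0·r1 → [0,0,-2]

L=[[1,0,0],[-2,1,0],[3,0,1]] U=[[1,-3,0],[0,3,-3],[0,0,-2]]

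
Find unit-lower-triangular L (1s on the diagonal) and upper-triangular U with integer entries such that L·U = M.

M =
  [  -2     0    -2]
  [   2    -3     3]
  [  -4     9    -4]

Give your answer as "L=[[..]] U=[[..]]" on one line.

L=[[1,0,0],[-1,1,0],[2,-3,1]] U=[[-2,0,-2],[0,-3,1],[0,0,3]]

  row1 -= -1·row0 → [0,-3,1]
  row2 -= 2·row0 → [0,9,0]
  row2 -= -3·row1 → [0,0,3]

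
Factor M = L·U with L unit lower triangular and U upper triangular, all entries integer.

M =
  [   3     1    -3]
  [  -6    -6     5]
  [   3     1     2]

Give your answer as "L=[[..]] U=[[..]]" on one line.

L=[[1,0,0],[-2,1,0],[1,0,1]] U=[[3,1,-3],[0,-4,-1],[0,0,5]]

  row1 -= -2·row0 → [0,-4,-1]
  row2 -= 1·row0 → [0,0,5]
  row2 -= 0·row1 → [0,0,5]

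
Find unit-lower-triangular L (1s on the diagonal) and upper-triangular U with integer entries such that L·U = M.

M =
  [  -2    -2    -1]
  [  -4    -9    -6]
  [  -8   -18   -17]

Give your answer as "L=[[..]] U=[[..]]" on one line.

L=[[1,0,0],[2,1,0],[4,2,1]] U=[[-2,-2,-1],[0,-5,-4],[0,0,-5]]

  row1 -= 2·row0 → [0,-5,-4]
  row2 -= 4·row0 → [0,-10,-13]
  row2 -= 2·row1 → [0,0,-5]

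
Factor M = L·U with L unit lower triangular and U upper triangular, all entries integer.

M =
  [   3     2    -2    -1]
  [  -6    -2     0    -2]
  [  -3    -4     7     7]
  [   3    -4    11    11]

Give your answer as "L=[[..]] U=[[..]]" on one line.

  r1 -= -2·r0 → [0,2,-4,-4]
  r2 -= -1·r0 → [0,-2,5,6]
  r3 -= 1·r0 → [0,-6,13,12]
  r2 -= -1·r1 → [0,0,1,2]
  r3 -= -3·r1 → [0,0,1,0]
  r3 -= 1·r2 → [0,0,0,-2]

L=[[1,0,0,0],[-2,1,0,0],[-1,-1,1,0],[1,-3,1,1]] U=[[3,2,-2,-1],[0,2,-4,-4],[0,0,1,2],[0,0,0,-2]]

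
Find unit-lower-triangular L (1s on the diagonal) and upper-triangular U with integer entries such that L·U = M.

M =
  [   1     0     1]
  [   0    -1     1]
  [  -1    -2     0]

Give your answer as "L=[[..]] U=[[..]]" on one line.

  row1 -= 0·row0 → [0,-1,1]
  row2 -= -1·row0 → [0,-2,1]
  row2 -= 2·row1 → [0,0,-1]

L=[[1,0,0],[0,1,0],[-1,2,1]] U=[[1,0,1],[0,-1,1],[0,0,-1]]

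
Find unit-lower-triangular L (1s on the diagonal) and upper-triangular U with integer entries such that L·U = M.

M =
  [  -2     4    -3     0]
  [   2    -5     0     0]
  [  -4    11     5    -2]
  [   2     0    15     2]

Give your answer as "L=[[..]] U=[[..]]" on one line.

  r1 -= -1·r0 → [0,-1,-3,0]
  r2 -= 2·r0 → [0,3,11,-2]
  r3 -= -1·r0 → [0,4,12,2]
  r2 -= -3·r1 → [0,0,2,-2]
  r3 -= -4·r1 → [0,0,0,2]
  r3 -= 0·r2 → [0,0,0,2]

L=[[1,0,0,0],[-1,1,0,0],[2,-3,1,0],[-1,-4,0,1]] U=[[-2,4,-3,0],[0,-1,-3,0],[0,0,2,-2],[0,0,0,2]]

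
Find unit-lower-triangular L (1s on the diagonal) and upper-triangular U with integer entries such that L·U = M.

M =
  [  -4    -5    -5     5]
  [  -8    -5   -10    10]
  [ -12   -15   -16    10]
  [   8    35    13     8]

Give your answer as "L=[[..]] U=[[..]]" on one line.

  row1 -= 2·row0 → [0,5,0,0]
  row2 -= 3·row0 → [0,0,-1,-5]
  row3 -= -2·row0 → [0,25,3,18]
  row2 -= 0·row1 → [0,0,-1,-5]
  row3 -= 5·row1 → [0,0,3,18]
  row3 -= -3·row2 → [0,0,0,3]

L=[[1,0,0,0],[2,1,0,0],[3,0,1,0],[-2,5,-3,1]] U=[[-4,-5,-5,5],[0,5,0,0],[0,0,-1,-5],[0,0,0,3]]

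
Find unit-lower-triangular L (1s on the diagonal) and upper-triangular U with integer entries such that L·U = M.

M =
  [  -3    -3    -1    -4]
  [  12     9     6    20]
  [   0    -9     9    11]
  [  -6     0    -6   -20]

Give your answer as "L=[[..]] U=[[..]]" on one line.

  R1 -= -4·R0 → [0,-3,2,4]
  R2 -= 0·R0 → [0,-9,9,11]
  R3 -= 2·R0 → [0,6,-4,-12]
  R2 -= 3·R1 → [0,0,3,-1]
  R3 -= -2·R1 → [0,0,0,-4]
  R3 -= 0·R2 → [0,0,0,-4]

L=[[1,0,0,0],[-4,1,0,0],[0,3,1,0],[2,-2,0,1]] U=[[-3,-3,-1,-4],[0,-3,2,4],[0,0,3,-1],[0,0,0,-4]]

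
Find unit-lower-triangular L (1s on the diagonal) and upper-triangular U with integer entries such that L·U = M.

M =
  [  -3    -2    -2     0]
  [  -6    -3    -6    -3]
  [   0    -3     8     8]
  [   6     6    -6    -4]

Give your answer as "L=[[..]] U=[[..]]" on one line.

L=[[1,0,0,0],[2,1,0,0],[0,-3,1,0],[-2,2,-3,1]] U=[[-3,-2,-2,0],[0,1,-2,-3],[0,0,2,-1],[0,0,0,-1]]

  R1 -= 2·R0 → [0,1,-2,-3]
  R2 -= 0·R0 → [0,-3,8,8]
  R3 -= -2·R0 → [0,2,-10,-4]
  R2 -= -3·R1 → [0,0,2,-1]
  R3 -= 2·R1 → [0,0,-6,2]
  R3 -= -3·R2 → [0,0,0,-1]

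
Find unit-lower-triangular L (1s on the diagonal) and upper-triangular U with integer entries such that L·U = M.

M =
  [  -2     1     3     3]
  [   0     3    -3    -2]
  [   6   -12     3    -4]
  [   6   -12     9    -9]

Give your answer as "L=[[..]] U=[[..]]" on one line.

  R1 -= 0·R0 → [0,3,-3,-2]
  R2 -= -3·R0 → [0,-9,12,5]
  R3 -= -3·R0 → [0,-9,18,0]
  R2 -= -3·R1 → [0,0,3,-1]
  R3 -= -3·R1 → [0,0,9,-6]
  R3 -= 3·R2 → [0,0,0,-3]

L=[[1,0,0,0],[0,1,0,0],[-3,-3,1,0],[-3,-3,3,1]] U=[[-2,1,3,3],[0,3,-3,-2],[0,0,3,-1],[0,0,0,-3]]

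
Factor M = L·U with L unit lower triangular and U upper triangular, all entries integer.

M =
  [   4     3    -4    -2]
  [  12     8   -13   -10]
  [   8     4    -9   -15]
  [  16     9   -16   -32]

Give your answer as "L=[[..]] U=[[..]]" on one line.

  row1 -= 3·row0 → [0,-1,-1,-4]
  row2 -= 2·row0 → [0,-2,-1,-11]
  row3 -= 4·row0 → [0,-3,0,-24]
  row2 -= 2·row1 → [0,0,1,-3]
  row3 -= 3·row1 → [0,0,3,-12]
  row3 -= 3·row2 → [0,0,0,-3]

L=[[1,0,0,0],[3,1,0,0],[2,2,1,0],[4,3,3,1]] U=[[4,3,-4,-2],[0,-1,-1,-4],[0,0,1,-3],[0,0,0,-3]]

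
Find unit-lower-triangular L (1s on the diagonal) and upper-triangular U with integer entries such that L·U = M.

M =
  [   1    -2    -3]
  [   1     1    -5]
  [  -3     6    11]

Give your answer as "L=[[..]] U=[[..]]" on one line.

L=[[1,0,0],[1,1,0],[-3,0,1]] U=[[1,-2,-3],[0,3,-2],[0,0,2]]

  row1 -= 1·row0 → [0,3,-2]
  row2 -= -3·row0 → [0,0,2]
  row2 -= 0·row1 → [0,0,2]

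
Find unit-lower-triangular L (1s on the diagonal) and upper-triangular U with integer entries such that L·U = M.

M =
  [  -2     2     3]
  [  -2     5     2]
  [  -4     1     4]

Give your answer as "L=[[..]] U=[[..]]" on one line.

L=[[1,0,0],[1,1,0],[2,-1,1]] U=[[-2,2,3],[0,3,-1],[0,0,-3]]

  R1 -= 1·R0 → [0,3,-1]
  R2 -= 2·R0 → [0,-3,-2]
  R2 -= -1·R1 → [0,0,-3]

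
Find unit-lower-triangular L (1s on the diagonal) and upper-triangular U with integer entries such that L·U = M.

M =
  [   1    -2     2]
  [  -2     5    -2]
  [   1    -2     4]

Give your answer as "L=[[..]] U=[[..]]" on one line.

  R1 -= -2·R0 → [0,1,2]
  R2 -= 1·R0 → [0,0,2]
  R2 -= 0·R1 → [0,0,2]

L=[[1,0,0],[-2,1,0],[1,0,1]] U=[[1,-2,2],[0,1,2],[0,0,2]]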